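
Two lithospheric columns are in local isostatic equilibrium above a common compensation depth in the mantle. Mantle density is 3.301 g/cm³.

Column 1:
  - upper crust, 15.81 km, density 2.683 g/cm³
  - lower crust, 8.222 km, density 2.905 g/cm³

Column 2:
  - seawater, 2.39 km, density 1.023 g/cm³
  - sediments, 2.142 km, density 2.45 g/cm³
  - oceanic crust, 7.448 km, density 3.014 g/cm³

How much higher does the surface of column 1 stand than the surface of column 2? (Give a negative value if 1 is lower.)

1.1 km

For any compensation level in the mantle, the mantle terms cancel and isostasy reduces to e = (Σt_1 − Σt_2) − (Σ(ρt)_1 − Σ(ρt)_2) / ρ_m.
Σt_1 = 24.032 km; Σt_2 = 11.98 km; Σ(ρt)_1 = 66.30314; Σ(ρt)_2 = 30.141142 (in km·g/cm³).
e = (24.032 − 11.98) − (66.30314 − 30.141142) / 3.301 = 1.1 km.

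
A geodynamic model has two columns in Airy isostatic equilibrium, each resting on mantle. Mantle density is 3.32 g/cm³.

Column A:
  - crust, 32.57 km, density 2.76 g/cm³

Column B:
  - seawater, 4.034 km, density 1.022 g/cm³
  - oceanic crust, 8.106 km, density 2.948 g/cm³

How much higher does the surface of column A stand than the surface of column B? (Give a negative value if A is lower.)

For any compensation level in the mantle, the mantle terms cancel and isostasy reduces to e = (Σt_A − Σt_B) − (Σ(ρt)_A − Σ(ρt)_B) / ρ_m.
Σt_A = 32.57 km; Σt_B = 12.14 km; Σ(ρt)_A = 89.8932; Σ(ρt)_B = 28.019236 (in km·g/cm³).
e = (32.57 − 12.14) − (89.8932 − 28.019236) / 3.32 = 1.79 km.

1.79 km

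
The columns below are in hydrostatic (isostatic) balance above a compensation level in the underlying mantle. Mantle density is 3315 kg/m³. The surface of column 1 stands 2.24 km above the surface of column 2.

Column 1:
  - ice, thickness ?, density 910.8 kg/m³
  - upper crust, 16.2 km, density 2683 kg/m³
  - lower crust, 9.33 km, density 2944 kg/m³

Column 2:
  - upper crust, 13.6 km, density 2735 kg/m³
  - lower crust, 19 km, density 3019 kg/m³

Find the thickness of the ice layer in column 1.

Take the compensation level at the base of the deeper column (depth z_c below the surface of column 1) and equate Σ ρ_i t_i down to z_c; mantle fills any gap and the z_c terms cancel.
Column 1: x×910.8 + 16.2×2683 + 9.33×2944 + (z_c − 25.53 − x)×3315
Column 2: 2.24×0 + 13.6×2735 + 19×3019 + (z_c − 2.24 − 32.6)×3315
The z_c×3315 term appears on both sides and cancels. Collect the known terms of each column as K = Σ(ρt)_known − 3315 × (depth of known layers): K_1 = 70932.12 − 3315×25.53 = −13699.83; K_2 = 94557 − 3315×(2.24 + 32.6) = −20937.6.
Balance: K_1 − x×(3315 − 910.8) = K_2, so x = (K_1 − K_2)/(3315 − 910.8) = 7237.77/2404.2 = 3.01 km.

3.01 km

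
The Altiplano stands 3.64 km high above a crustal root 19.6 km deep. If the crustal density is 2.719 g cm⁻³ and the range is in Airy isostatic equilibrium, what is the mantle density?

Airy balance: ρ_c h = (ρ_m − ρ_c) r → ρ_m = ρ_c (1 + h/r).
ρ_m = 2.719 × (1 + 3.64 km/19.6 km) = 3.22 g cm⁻³.

3.22 g cm⁻³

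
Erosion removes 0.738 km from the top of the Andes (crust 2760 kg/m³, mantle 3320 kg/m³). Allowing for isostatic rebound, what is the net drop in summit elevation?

Rebound u = e ρ_c/ρ_m = 0.738 km × 2760/3320 = 0.6135 km.
Net surface drop = e − u = 0.738 km − 0.6135 km = e (ρ_m − ρ_c)/ρ_m = 0.124 km.

0.124 km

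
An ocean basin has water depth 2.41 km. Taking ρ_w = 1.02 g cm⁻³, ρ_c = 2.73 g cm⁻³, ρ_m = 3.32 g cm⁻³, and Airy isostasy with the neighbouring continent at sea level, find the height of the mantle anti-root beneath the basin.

6.98 km

Balancing pressure at the compensation depth: replacing crust with seawater at the top is compensated by replacing crust with mantle at the base: d (ρ_c − ρ_w) = a (ρ_m − ρ_c).
a = d (ρ_c − ρ_w)/(ρ_m − ρ_c) = 2.41 km × 1.71/0.59 = 6.98 km.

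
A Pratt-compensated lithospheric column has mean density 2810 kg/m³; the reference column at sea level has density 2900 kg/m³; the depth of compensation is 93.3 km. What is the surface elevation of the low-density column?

2.99 km

ρ_ref D = ρ (D + h) → h = D (ρ_ref − ρ)/ρ.
h = 93.3 km × (2900 − 2810)/2810 = 2.99 km.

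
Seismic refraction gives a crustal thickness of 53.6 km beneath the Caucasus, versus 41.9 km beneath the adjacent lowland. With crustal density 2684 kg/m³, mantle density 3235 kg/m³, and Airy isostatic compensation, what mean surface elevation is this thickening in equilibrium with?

Excess crust Δ = 53.6 km − 41.9 km = 11.7 km, split between elevation h and root r with h + r = Δ.
Airy balance ρ_c h = (ρ_m − ρ_c) r gives r = h ρ_c/(ρ_m − ρ_c), so h (1 + ρ_c/(ρ_m − ρ_c)) = Δ, i.e. h = Δ (ρ_m − ρ_c)/ρ_m.
h = 11.7 km × 551/3235 = 1.99 km.

1.99 km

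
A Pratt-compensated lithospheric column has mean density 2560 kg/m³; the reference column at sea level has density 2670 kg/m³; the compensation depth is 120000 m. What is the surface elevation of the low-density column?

ρ_ref D = ρ (D + h) → h = D (ρ_ref − ρ)/ρ.
h = 120000 m × (2670 − 2560)/2560 = 5160 m.

5160 m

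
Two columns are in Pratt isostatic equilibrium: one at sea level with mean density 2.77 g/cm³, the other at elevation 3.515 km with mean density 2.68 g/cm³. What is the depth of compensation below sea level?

105 km

ρ_ref D = ρ (D + h) → D (ρ_ref − ρ) = ρ h.
D = ρ h/(ρ_ref − ρ) = 2.68 × 3.515 km/(2.77 − 2.68) = 105 km.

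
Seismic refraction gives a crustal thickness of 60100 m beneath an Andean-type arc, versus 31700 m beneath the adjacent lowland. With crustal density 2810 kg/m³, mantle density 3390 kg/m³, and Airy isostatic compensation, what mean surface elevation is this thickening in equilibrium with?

4860 m

Excess crust Δ = 60100 m − 31700 m = 28400 m, split between elevation h and root r with h + r = Δ.
Airy balance ρ_c h = (ρ_m − ρ_c) r gives r = h ρ_c/(ρ_m − ρ_c), so h (1 + ρ_c/(ρ_m − ρ_c)) = Δ, i.e. h = Δ (ρ_m − ρ_c)/ρ_m.
h = 28400 m × 580/3390 = 4860 m.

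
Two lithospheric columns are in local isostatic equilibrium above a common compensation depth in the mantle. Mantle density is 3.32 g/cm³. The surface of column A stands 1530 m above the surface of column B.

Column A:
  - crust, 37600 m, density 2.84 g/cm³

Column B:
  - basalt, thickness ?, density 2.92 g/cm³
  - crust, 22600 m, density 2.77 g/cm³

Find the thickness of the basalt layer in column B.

1350 m

Take the compensation level at the base of the deeper column (depth z_c below the surface of column A) and equate Σ ρ_i t_i down to z_c; mantle fills any gap and the z_c terms cancel.
Column A: 37600×2.84 + (z_c − 37600)×3.32
Column B: 1530×0 + x×2.92 + 22600×2.77 + (z_c − 1530 − 22600 − x)×3.32
The z_c×3.32 term appears on both sides and cancels. Collect the known terms of each column as K = Σ(ρt)_known − 3.32 × (depth of known layers): K_A = 106784 − 3.32×37600 = −18048; K_B = 62602 − 3.32×(1530 + 22600) = −17509.6.
Balance: K_A = K_B − x×(3.32 − 2.92), so x = (K_B − K_A)/(3.32 − 2.92) = 538.4/0.4 = 1350 m.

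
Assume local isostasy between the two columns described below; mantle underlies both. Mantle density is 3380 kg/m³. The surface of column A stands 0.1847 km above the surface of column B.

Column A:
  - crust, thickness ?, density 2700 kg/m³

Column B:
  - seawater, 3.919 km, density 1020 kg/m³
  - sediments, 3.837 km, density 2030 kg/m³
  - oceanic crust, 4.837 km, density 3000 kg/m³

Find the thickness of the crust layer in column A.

24.8 km

Take the compensation level at the base of the deeper column (depth z_c below the surface of column A) and equate Σ ρ_i t_i down to z_c; mantle fills any gap and the z_c terms cancel.
Column A: x×2700 + (z_c − 0 − x)×3380
Column B: 0.1847×0 + 3.919×1020 + 3.837×2030 + 4.837×3000 + (z_c − 0.1847 − 12.593)×3380
The z_c×3380 term appears on both sides and cancels. Collect the known terms of each column as K = Σ(ρt)_known − 3380 × (depth of known layers): K_A = 0 − 3380×0 = 0; K_B = 26297.49 − 3380×(0.1847 + 12.593) = −16891.136.
Balance: K_A − x×(3380 − 2700) = K_B, so x = (K_A − K_B)/(3380 − 2700) = 16891.1/680 = 24.8 km.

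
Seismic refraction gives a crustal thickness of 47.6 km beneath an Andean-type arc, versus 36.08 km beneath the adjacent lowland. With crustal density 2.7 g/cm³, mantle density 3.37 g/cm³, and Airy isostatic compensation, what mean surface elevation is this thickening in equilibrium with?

2.29 km

Excess crust Δ = 47.6 km − 36.08 km = 11.52 km, split between elevation h and root r with h + r = Δ.
Airy balance ρ_c h = (ρ_m − ρ_c) r gives r = h ρ_c/(ρ_m − ρ_c), so h (1 + ρ_c/(ρ_m − ρ_c)) = Δ, i.e. h = Δ (ρ_m − ρ_c)/ρ_m.
h = 11.52 km × 0.67/3.37 = 2.29 km.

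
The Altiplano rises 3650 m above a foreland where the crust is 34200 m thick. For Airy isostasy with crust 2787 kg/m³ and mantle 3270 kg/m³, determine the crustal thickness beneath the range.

Root depth r = h ρ_c / (ρ_m − ρ_c) = 3650 m × 2787 / 483 = 21060 m.
Total thickness = T + h + r = 34200 m + 3650 m + 21060 m = 58900 m.

58900 m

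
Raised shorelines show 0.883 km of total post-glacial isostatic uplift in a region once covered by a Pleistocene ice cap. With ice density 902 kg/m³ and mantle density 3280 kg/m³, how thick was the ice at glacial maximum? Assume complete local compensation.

u = t ρ_ice/ρ_m → t = u ρ_m/ρ_ice = 0.883 km × 3280/902 = 3.21 km.

3.21 km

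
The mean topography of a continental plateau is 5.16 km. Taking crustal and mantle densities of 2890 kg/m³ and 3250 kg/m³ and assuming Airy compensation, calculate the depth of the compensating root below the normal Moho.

For local isostatic compensation: the weight of the topography is balanced by the buoyancy of the root, ρ_c h = (ρ_m − ρ_c) r.
r = h · ρ_c / (ρ_m − ρ_c) = 5.16 km × 2890 / (3250 − 2890) = 41.4 km.

41.4 km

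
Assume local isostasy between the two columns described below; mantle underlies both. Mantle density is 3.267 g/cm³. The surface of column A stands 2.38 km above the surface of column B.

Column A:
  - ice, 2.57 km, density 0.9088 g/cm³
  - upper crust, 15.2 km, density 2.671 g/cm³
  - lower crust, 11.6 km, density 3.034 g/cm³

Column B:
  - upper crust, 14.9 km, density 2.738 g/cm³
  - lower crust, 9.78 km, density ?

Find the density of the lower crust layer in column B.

3.05 g/cm³

Take the compensation level at the base of the deeper column (depth z_c below the surface of column A) and equate Σ ρ_i t_i down to z_c; mantle fills any gap and the z_c terms cancel.
Column A: 2.57×0.9088 + 15.2×2.671 + 11.6×3.034 + (z_c − 29.37)×3.267
Column B: 2.38×0 + 14.9×2.738 + 9.78×ρ + (z_c − 2.38 − 24.68)×3.267
The z_c×3.267 term appears on both sides and cancels. Collect the known terms of each column as K = Σ(ρt)_known − 3.267 × (depth of known layers): K_A = 78.129216 − 3.267×29.37 = −17.822574; K_B = 40.7962 − 3.267×(2.38 + 24.68) = −47.60882.
Balance: K_A = K_B + 9.78×ρ, so ρ = (K_A − K_B)/9.78 = 29.7862/9.78 = 3.05 g/cm³.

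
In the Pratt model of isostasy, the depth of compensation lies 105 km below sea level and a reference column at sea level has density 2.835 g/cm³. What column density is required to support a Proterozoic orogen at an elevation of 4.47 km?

Pratt balance: ρ_ref D = ρ (D + h).
ρ = ρ_ref D/(D + h) = 2.835 × 105 km/(105 km + 4.47 km) = 2.72 g/cm³.

2.72 g/cm³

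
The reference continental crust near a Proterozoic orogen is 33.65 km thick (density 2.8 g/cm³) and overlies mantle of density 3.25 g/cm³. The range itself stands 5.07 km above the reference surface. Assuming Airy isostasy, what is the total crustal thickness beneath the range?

Root depth r = h ρ_c / (ρ_m − ρ_c) = 5.07 km × 2.8 / 0.45 = 31.55 km.
Total thickness = T + h + r = 33.65 km + 5.07 km + 31.55 km = 70.3 km.

70.3 km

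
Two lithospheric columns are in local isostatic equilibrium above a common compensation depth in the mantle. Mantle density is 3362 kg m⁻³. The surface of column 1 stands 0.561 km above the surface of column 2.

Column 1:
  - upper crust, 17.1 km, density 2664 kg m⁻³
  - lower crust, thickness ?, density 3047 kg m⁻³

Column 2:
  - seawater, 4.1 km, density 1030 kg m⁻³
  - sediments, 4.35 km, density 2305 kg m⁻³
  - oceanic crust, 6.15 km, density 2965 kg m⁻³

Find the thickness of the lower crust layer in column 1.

Take the compensation level at the base of the deeper column (depth z_c below the surface of column 1) and equate Σ ρ_i t_i down to z_c; mantle fills any gap and the z_c terms cancel.
Column 1: 17.1×2664 + x×3047 + (z_c − 17.1 − x)×3362
Column 2: 0.561×0 + 4.1×1030 + 4.35×2305 + 6.15×2965 + (z_c − 0.561 − 14.6)×3362
The z_c×3362 term appears on both sides and cancels. Collect the known terms of each column as K = Σ(ρt)_known − 3362 × (depth of known layers): K_1 = 45554.4 − 3362×17.1 = −11935.8; K_2 = 32484.5 − 3362×(0.561 + 14.6) = −18486.782.
Balance: K_1 − x×(3362 − 3047) = K_2, so x = (K_1 − K_2)/(3362 − 3047) = 6550.98/315 = 20.8 km.

20.8 km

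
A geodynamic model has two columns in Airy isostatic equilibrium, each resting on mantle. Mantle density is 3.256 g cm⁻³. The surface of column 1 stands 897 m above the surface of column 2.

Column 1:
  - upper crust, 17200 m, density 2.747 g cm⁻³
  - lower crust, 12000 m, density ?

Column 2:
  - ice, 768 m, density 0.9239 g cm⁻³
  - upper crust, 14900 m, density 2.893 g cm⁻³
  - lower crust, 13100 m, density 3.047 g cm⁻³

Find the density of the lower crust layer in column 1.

Take the compensation level at the base of the deeper column (depth z_c below the surface of column 1) and equate Σ ρ_i t_i down to z_c; mantle fills any gap and the z_c terms cancel.
Column 1: 17200×2.747 + 12000×ρ + (z_c − 29200)×3.256
Column 2: 897×0 + 768×0.9239 + 14900×2.893 + 13100×3.047 + (z_c − 897 − 28768)×3.256
The z_c×3.256 term appears on both sides and cancels. Collect the known terms of each column as K = Σ(ρt)_known − 3.256 × (depth of known layers): K_1 = 47248.4 − 3.256×29200 = −47826.8; K_2 = 83730.9552 − 3.256×(897 + 28768) = −12858.2848.
Balance: K_1 + 12000×ρ = K_2, so ρ = (K_2 − K_1)/12000 = 34968.5/12000 = 2.91 g cm⁻³.

2.91 g cm⁻³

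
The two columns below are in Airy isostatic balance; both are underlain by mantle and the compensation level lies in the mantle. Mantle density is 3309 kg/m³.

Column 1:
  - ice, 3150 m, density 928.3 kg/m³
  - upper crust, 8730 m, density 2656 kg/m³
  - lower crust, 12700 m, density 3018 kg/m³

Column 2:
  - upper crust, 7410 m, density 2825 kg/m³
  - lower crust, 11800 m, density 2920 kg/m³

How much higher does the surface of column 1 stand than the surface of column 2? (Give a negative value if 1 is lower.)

2630 m

For any compensation level in the mantle, the mantle terms cancel and isostasy reduces to e = (Σt_1 − Σt_2) − (Σ(ρt)_1 − Σ(ρt)_2) / ρ_m.
Σt_1 = 24580 m; Σt_2 = 19210 m; Σ(ρt)_1 = 64439625; Σ(ρt)_2 = 55389250 (in m·kg/m³).
e = (24580 − 19210) − (64439625 − 55389250) / 3309 = 2630 m.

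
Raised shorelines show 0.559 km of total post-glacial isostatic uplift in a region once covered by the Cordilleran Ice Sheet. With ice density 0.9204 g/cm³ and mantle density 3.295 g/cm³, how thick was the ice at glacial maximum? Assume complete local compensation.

u = t ρ_ice/ρ_m → t = u ρ_m/ρ_ice = 0.559 km × 3.295/0.9204 = 2 km.

2 km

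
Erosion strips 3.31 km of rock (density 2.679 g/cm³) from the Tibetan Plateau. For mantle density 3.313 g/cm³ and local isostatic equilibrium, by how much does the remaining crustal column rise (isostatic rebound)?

2.68 km

Unloading: uplift u = e ρ_c/ρ_m = 3.31 km × 2.679/3.313 = 2.68 km.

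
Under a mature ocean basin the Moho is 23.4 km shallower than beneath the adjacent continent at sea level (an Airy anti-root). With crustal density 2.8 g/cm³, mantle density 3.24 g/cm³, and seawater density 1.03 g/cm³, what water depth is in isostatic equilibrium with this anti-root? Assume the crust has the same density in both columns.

Replacing a thickness d of crust by seawater at the top must be balanced by replacing crust with mantle at the base: d (ρ_c − ρ_w) = a (ρ_m − ρ_c).
d = a (ρ_m − ρ_c)/(ρ_c − ρ_w) = 23.4 km × 0.44/1.77 = 5.82 km.

5.82 km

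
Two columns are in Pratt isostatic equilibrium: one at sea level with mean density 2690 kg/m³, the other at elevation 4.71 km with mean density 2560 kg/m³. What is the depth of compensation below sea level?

92.8 km

ρ_ref D = ρ (D + h) → D (ρ_ref − ρ) = ρ h.
D = ρ h/(ρ_ref − ρ) = 2560 × 4.71 km/(2690 − 2560) = 92.8 km.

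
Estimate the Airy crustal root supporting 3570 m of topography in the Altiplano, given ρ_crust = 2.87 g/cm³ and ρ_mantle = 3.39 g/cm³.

Equating mass per unit area of the two columns: the weight of the topography is balanced by the buoyancy of the root, ρ_c h = (ρ_m − ρ_c) r.
r = h · ρ_c / (ρ_m − ρ_c) = 3570 m × 2.87 / (3.39 − 2.87) = 19700 m.

19700 m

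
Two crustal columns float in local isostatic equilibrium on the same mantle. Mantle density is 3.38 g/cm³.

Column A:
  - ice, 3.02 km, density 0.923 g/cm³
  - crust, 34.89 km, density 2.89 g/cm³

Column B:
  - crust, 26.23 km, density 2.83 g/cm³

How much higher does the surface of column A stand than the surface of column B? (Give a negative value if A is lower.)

2.99 km

For any compensation level in the mantle, the mantle terms cancel and isostasy reduces to e = (Σt_A − Σt_B) − (Σ(ρt)_A − Σ(ρt)_B) / ρ_m.
Σt_A = 37.91 km; Σt_B = 26.23 km; Σ(ρt)_A = 103.61956; Σ(ρt)_B = 74.2309 (in km·g/cm³).
e = (37.91 − 26.23) − (103.61956 − 74.2309) / 3.38 = 2.99 km.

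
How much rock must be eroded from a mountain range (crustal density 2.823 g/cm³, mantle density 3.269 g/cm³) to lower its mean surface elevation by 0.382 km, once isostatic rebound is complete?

Net drop Δ = e − u = e − e ρ_c/ρ_m = e (ρ_m − ρ_c)/ρ_m.
e = Δ ρ_m/(ρ_m − ρ_c) = 0.382 km × 3.269/0.446 = 2.8 km.

2.8 km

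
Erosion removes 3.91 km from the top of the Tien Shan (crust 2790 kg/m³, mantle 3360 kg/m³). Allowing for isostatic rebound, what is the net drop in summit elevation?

Rebound u = e ρ_c/ρ_m = 3.91 km × 2790/3360 = 3.247 km.
Net surface drop = e − u = 3.91 km − 3.247 km = e (ρ_m − ρ_c)/ρ_m = 0.663 km.

0.663 km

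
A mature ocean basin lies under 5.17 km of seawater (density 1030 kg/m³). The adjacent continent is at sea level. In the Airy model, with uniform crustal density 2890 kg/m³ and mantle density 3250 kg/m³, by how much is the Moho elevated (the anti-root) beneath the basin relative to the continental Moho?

26.7 km

Equating mass per unit area of the two columns: replacing crust with seawater at the top is compensated by replacing crust with mantle at the base: d (ρ_c − ρ_w) = a (ρ_m − ρ_c).
a = d (ρ_c − ρ_w)/(ρ_m − ρ_c) = 5.17 km × 1860/360 = 26.7 km.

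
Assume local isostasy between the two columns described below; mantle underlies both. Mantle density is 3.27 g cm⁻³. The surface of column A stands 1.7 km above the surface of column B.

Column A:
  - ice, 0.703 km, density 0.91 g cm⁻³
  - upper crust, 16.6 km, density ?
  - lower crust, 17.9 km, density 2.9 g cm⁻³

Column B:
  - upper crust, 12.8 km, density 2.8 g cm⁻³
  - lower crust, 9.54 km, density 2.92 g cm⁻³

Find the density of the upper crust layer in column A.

2.87 g cm⁻³

Take the compensation level at the base of the deeper column (depth z_c below the surface of column A) and equate Σ ρ_i t_i down to z_c; mantle fills any gap and the z_c terms cancel.
Column A: 0.703×0.91 + 16.6×ρ + 17.9×2.9 + (z_c − 35.203)×3.27
Column B: 1.7×0 + 12.8×2.8 + 9.54×2.92 + (z_c − 1.7 − 22.34)×3.27
The z_c×3.27 term appears on both sides and cancels. Collect the known terms of each column as K = Σ(ρt)_known − 3.27 × (depth of known layers): K_A = 52.54973 − 3.27×35.203 = −62.56408; K_B = 63.6968 − 3.27×(1.7 + 22.34) = −14.914.
Balance: K_A + 16.6×ρ = K_B, so ρ = (K_B − K_A)/16.6 = 47.6501/16.6 = 2.87 g cm⁻³.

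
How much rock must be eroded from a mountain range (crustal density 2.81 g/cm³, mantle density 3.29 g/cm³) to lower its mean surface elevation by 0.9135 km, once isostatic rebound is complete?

Net drop Δ = e − u = e − e ρ_c/ρ_m = e (ρ_m − ρ_c)/ρ_m.
e = Δ ρ_m/(ρ_m − ρ_c) = 0.9135 km × 3.29/0.48 = 6.26 km.

6.26 km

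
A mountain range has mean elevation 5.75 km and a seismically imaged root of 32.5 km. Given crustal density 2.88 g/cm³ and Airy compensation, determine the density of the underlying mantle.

3.39 g/cm³

Airy balance: ρ_c h = (ρ_m − ρ_c) r → ρ_m = ρ_c (1 + h/r).
ρ_m = 2.88 × (1 + 5.75 km/32.5 km) = 3.39 g/cm³.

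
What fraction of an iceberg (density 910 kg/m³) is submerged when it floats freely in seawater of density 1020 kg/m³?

Submerged fraction = ρ_obj/ρ_fluid = 910/1020 = 89.2%.

89.2%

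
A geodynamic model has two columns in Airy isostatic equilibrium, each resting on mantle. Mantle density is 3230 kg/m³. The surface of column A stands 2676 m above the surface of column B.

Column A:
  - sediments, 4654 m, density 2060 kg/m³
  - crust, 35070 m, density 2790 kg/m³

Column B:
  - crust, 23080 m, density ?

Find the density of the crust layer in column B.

Take the compensation level at the base of the deeper column (depth z_c below the surface of column A) and equate Σ ρ_i t_i down to z_c; mantle fills any gap and the z_c terms cancel.
Column A: 4654×2060 + 35070×2790 + (z_c − 39724)×3230
Column B: 2676×0 + 23080×ρ + (z_c − 2676 − 23080)×3230
The z_c×3230 term appears on both sides and cancels. Collect the known terms of each column as K = Σ(ρt)_known − 3230 × (depth of known layers): K_A = 107432540 − 3230×39724 = −20875980; K_B = 0 − 3230×(2676 + 23080) = −83191880.
Balance: K_A = K_B + 23080×ρ, so ρ = (K_A − K_B)/23080 = 62315900/23080 = 2700 kg/m³.

2700 kg/m³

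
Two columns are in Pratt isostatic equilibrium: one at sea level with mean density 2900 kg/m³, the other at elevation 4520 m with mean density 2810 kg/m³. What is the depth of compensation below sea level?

141000 m

ρ_ref D = ρ (D + h) → D (ρ_ref − ρ) = ρ h.
D = ρ h/(ρ_ref − ρ) = 2810 × 4520 m/(2900 − 2810) = 141000 m.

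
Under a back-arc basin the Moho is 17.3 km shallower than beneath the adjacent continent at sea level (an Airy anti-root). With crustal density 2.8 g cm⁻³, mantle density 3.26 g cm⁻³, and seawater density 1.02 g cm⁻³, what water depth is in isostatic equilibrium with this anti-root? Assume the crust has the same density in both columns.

4.47 km

Replacing a thickness d of crust by seawater at the top must be balanced by replacing crust with mantle at the base: d (ρ_c − ρ_w) = a (ρ_m − ρ_c).
d = a (ρ_m − ρ_c)/(ρ_c − ρ_w) = 17.3 km × 0.46/1.78 = 4.47 km.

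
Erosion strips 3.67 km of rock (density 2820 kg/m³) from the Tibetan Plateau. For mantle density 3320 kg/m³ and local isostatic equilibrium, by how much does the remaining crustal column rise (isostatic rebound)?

Unloading: uplift u = e ρ_c/ρ_m = 3.67 km × 2820/3320 = 3.12 km.

3.12 km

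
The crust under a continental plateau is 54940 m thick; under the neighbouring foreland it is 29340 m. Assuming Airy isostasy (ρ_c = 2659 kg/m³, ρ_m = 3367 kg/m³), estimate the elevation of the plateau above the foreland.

5380 m

Excess crust Δ = 54940 m − 29340 m = 25600 m, split between elevation h and root r with h + r = Δ.
Airy balance ρ_c h = (ρ_m − ρ_c) r gives r = h ρ_c/(ρ_m − ρ_c), so h (1 + ρ_c/(ρ_m − ρ_c)) = Δ, i.e. h = Δ (ρ_m − ρ_c)/ρ_m.
h = 25600 m × 708/3367 = 5380 m.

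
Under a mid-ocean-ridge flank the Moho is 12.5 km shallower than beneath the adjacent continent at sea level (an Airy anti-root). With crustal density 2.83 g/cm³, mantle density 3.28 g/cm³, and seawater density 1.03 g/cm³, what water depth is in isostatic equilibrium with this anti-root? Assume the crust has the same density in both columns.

3.12 km

Replacing a thickness d of crust by seawater at the top must be balanced by replacing crust with mantle at the base: d (ρ_c − ρ_w) = a (ρ_m − ρ_c).
d = a (ρ_m − ρ_c)/(ρ_c − ρ_w) = 12.5 km × 0.45/1.8 = 3.12 km.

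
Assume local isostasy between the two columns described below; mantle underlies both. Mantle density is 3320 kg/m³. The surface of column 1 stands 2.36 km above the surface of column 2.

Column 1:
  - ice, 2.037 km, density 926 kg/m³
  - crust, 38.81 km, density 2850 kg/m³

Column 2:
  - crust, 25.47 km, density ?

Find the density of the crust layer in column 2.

2720 kg/m³

Take the compensation level at the base of the deeper column (depth z_c below the surface of column 1) and equate Σ ρ_i t_i down to z_c; mantle fills any gap and the z_c terms cancel.
Column 1: 2.037×926 + 38.81×2850 + (z_c − 40.847)×3320
Column 2: 2.36×0 + 25.47×ρ + (z_c − 2.36 − 25.47)×3320
The z_c×3320 term appears on both sides and cancels. Collect the known terms of each column as K = Σ(ρt)_known − 3320 × (depth of known layers): K_1 = 112494.762 − 3320×40.847 = −23117.278; K_2 = 0 − 3320×(2.36 + 25.47) = −92395.6.
Balance: K_1 = K_2 + 25.47×ρ, so ρ = (K_1 − K_2)/25.47 = 69278.3/25.47 = 2720 kg/m³.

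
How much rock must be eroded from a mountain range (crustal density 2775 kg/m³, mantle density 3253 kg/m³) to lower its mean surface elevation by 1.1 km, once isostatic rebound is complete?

Net drop Δ = e − u = e − e ρ_c/ρ_m = e (ρ_m − ρ_c)/ρ_m.
e = Δ ρ_m/(ρ_m − ρ_c) = 1.1 km × 3253/478 = 7.49 km.

7.49 km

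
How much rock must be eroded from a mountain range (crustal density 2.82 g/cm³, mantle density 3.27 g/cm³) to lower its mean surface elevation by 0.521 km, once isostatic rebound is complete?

Net drop Δ = e − u = e − e ρ_c/ρ_m = e (ρ_m − ρ_c)/ρ_m.
e = Δ ρ_m/(ρ_m − ρ_c) = 0.521 km × 3.27/0.45 = 3.79 km.

3.79 km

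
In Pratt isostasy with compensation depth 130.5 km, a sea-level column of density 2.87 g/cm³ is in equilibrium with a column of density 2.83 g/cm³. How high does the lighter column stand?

ρ_ref D = ρ (D + h) → h = D (ρ_ref − ρ)/ρ.
h = 130.5 km × (2.87 − 2.83)/2.83 = 1.84 km.

1.84 km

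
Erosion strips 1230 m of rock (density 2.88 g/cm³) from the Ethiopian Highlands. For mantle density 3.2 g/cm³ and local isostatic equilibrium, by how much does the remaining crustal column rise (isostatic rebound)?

Unloading: uplift u = e ρ_c/ρ_m = 1230 m × 2.88/3.2 = 1110 m.

1110 m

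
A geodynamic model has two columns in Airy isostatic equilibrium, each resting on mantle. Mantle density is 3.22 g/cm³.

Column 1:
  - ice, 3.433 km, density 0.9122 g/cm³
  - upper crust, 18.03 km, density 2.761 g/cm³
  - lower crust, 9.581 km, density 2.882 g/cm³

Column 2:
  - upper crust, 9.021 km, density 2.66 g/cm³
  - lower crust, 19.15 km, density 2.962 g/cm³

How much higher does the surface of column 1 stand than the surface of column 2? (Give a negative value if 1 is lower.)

For any compensation level in the mantle, the mantle terms cancel and isostasy reduces to e = (Σt_1 − Σt_2) − (Σ(ρt)_1 − Σ(ρt)_2) / ρ_m.
Σt_1 = 31.044 km; Σt_2 = 28.171 km; Σ(ρt)_1 = 80.5248546; Σ(ρt)_2 = 80.71816 (in km·g/cm³).
e = (31.044 − 28.171) − (80.5248546 − 80.71816) / 3.22 = 2.93 km.

2.93 km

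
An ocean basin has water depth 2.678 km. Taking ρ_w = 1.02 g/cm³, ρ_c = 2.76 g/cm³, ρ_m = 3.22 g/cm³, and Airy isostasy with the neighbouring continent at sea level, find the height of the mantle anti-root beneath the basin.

In Airy isostatic equilibrium: replacing crust with seawater at the top is compensated by replacing crust with mantle at the base: d (ρ_c − ρ_w) = a (ρ_m − ρ_c).
a = d (ρ_c − ρ_w)/(ρ_m − ρ_c) = 2.678 km × 1.74/0.46 = 10.1 km.

10.1 km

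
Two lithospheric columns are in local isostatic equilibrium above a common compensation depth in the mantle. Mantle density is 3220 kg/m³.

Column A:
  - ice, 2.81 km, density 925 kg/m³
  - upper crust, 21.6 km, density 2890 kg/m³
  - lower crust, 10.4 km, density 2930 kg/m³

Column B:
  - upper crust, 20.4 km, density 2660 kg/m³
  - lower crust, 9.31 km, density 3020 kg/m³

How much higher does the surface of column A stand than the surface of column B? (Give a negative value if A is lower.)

1.03 km

For any compensation level in the mantle, the mantle terms cancel and isostasy reduces to e = (Σt_A − Σt_B) − (Σ(ρt)_A − Σ(ρt)_B) / ρ_m.
Σt_A = 34.81 km; Σt_B = 29.71 km; Σ(ρt)_A = 95495.25; Σ(ρt)_B = 82380.2 (in km·kg/m³).
e = (34.81 − 29.71) − (95495.25 − 82380.2) / 3220 = 1.03 km.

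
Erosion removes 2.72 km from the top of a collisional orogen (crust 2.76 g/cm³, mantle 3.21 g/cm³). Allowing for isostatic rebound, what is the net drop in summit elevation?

Rebound u = e ρ_c/ρ_m = 2.72 km × 2.76/3.21 = 2.339 km.
Net surface drop = e − u = 2.72 km − 2.339 km = e (ρ_m − ρ_c)/ρ_m = 0.381 km.

0.381 km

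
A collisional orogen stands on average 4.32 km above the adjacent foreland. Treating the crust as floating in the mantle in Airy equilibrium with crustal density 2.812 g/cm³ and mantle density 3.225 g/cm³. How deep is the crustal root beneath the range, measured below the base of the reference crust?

29.4 km

In Airy isostatic equilibrium: the weight of the topography is balanced by the buoyancy of the root, ρ_c h = (ρ_m − ρ_c) r.
r = h · ρ_c / (ρ_m − ρ_c) = 4.32 km × 2.812 / (3.225 − 2.812) = 29.4 km.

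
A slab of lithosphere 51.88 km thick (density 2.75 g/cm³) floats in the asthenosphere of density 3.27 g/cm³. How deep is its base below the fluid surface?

43.6 km

Draft d = t ρ_obj/ρ_fluid = 51.88 km × 2.75/3.27 = 43.6 km.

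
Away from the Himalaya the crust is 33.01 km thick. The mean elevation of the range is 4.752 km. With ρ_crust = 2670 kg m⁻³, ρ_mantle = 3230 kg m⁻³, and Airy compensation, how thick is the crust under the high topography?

60.4 km

Root depth r = h ρ_c / (ρ_m − ρ_c) = 4.752 km × 2670 / 560 = 22.66 km.
Total thickness = T + h + r = 33.01 km + 4.752 km + 22.66 km = 60.4 km.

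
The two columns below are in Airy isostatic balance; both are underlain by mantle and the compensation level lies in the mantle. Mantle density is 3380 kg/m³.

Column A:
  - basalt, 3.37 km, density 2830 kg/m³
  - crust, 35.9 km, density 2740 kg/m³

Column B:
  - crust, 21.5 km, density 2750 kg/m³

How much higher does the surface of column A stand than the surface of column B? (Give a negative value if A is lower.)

3.34 km

For any compensation level in the mantle, the mantle terms cancel and isostasy reduces to e = (Σt_A − Σt_B) − (Σ(ρt)_A − Σ(ρt)_B) / ρ_m.
Σt_A = 39.27 km; Σt_B = 21.5 km; Σ(ρt)_A = 107903.1; Σ(ρt)_B = 59125 (in km·kg/m³).
e = (39.27 − 21.5) − (107903.1 − 59125) / 3380 = 3.34 km.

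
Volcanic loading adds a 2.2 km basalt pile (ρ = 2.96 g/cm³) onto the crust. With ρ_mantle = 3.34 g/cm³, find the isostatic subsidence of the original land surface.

1.95 km

Subaerial loading: s = t ρ_load / ρ_m.
s = 2.2 km × 2.96/3.34 = 1.95 km.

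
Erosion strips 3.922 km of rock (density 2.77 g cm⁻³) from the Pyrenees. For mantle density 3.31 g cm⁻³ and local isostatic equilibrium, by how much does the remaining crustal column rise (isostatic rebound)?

Unloading: uplift u = e ρ_c/ρ_m = 3.922 km × 2.77/3.31 = 3.28 km.

3.28 km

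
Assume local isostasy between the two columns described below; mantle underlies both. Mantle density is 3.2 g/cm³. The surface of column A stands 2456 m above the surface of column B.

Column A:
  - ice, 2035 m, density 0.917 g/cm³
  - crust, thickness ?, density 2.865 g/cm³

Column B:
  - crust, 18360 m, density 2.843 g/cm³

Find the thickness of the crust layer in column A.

29200 m

Take the compensation level at the base of the deeper column (depth z_c below the surface of column A) and equate Σ ρ_i t_i down to z_c; mantle fills any gap and the z_c terms cancel.
Column A: 2035×0.917 + x×2.865 + (z_c − 2035 − x)×3.2
Column B: 2456×0 + 18360×2.843 + (z_c − 2456 − 18360)×3.2
The z_c×3.2 term appears on both sides and cancels. Collect the known terms of each column as K = Σ(ρt)_known − 3.2 × (depth of known layers): K_A = 1866.095 − 3.2×2035 = −4645.905; K_B = 52197.48 − 3.2×(2456 + 18360) = −14413.72.
Balance: K_A − x×(3.2 − 2.865) = K_B, so x = (K_A − K_B)/(3.2 − 2.865) = 9767.82/0.335 = 29200 m.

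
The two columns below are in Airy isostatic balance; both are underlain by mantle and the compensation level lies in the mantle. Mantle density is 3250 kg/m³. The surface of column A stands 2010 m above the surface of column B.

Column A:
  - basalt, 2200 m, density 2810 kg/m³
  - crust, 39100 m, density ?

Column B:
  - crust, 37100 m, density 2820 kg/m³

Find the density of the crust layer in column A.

2700 kg/m³

Take the compensation level at the base of the deeper column (depth z_c below the surface of column A) and equate Σ ρ_i t_i down to z_c; mantle fills any gap and the z_c terms cancel.
Column A: 2200×2810 + 39100×ρ + (z_c − 41300)×3250
Column B: 2010×0 + 37100×2820 + (z_c − 2010 − 37100)×3250
The z_c×3250 term appears on both sides and cancels. Collect the known terms of each column as K = Σ(ρt)_known − 3250 × (depth of known layers): K_A = 6182000 − 3250×41300 = −128043000; K_B = 104622000 − 3250×(2010 + 37100) = −22485500.
Balance: K_A + 39100×ρ = K_B, so ρ = (K_B − K_A)/39100 = 105558000/39100 = 2700 kg/m³.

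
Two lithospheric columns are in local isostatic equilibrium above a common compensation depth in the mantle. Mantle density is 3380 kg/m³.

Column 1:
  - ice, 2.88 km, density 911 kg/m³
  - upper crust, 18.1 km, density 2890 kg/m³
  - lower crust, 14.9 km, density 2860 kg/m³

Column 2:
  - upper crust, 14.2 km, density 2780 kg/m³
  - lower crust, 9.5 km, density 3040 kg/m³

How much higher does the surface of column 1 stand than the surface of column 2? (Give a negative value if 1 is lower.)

3.54 km

For any compensation level in the mantle, the mantle terms cancel and isostasy reduces to e = (Σt_1 − Σt_2) − (Σ(ρt)_1 − Σ(ρt)_2) / ρ_m.
Σt_1 = 35.88 km; Σt_2 = 23.7 km; Σ(ρt)_1 = 97546.68; Σ(ρt)_2 = 68356 (in km·kg/m³).
e = (35.88 − 23.7) − (97546.68 − 68356) / 3380 = 3.54 km.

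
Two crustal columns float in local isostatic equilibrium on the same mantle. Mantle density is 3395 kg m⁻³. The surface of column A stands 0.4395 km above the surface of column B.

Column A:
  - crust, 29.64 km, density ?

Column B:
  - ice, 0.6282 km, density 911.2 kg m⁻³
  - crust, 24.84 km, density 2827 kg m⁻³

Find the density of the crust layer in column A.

Take the compensation level at the base of the deeper column (depth z_c below the surface of column A) and equate Σ ρ_i t_i down to z_c; mantle fills any gap and the z_c terms cancel.
Column A: 29.64×ρ + (z_c − 29.64)×3395
Column B: 0.4395×0 + 0.6282×911.2 + 24.84×2827 + (z_c − 0.4395 − 25.4682)×3395
The z_c×3395 term appears on both sides and cancels. Collect the known terms of each column as K = Σ(ρt)_known − 3395 × (depth of known layers): K_A = 0 − 3395×29.64 = −100627.8; K_B = 70795.0958 − 3395×(0.4395 + 25.4682) = −17161.5457.
Balance: K_A + 29.64×ρ = K_B, so ρ = (K_B − K_A)/29.64 = 83466.3/29.64 = 2820 kg m⁻³.

2820 kg m⁻³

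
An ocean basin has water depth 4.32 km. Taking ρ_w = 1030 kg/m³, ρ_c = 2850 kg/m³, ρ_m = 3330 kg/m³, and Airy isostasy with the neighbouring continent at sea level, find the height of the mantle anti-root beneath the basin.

16.4 km

For local isostatic compensation: replacing crust with seawater at the top is compensated by replacing crust with mantle at the base: d (ρ_c − ρ_w) = a (ρ_m − ρ_c).
a = d (ρ_c − ρ_w)/(ρ_m − ρ_c) = 4.32 km × 1820/480 = 16.4 km.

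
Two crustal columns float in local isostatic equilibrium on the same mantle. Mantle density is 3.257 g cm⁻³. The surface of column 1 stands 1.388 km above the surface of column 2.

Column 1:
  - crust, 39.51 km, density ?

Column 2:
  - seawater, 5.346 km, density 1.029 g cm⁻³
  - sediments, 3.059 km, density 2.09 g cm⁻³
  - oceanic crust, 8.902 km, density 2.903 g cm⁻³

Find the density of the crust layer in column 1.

2.67 g cm⁻³

Take the compensation level at the base of the deeper column (depth z_c below the surface of column 1) and equate Σ ρ_i t_i down to z_c; mantle fills any gap and the z_c terms cancel.
Column 1: 39.51×ρ + (z_c − 39.51)×3.257
Column 2: 1.388×0 + 5.346×1.029 + 3.059×2.09 + 8.902×2.903 + (z_c − 1.388 − 17.307)×3.257
The z_c×3.257 term appears on both sides and cancels. Collect the known terms of each column as K = Σ(ρt)_known − 3.257 × (depth of known layers): K_1 = 0 − 3.257×39.51 = −128.68407; K_2 = 37.73685 − 3.257×(1.388 + 17.307) = −23.152765.
Balance: K_1 + 39.51×ρ = K_2, so ρ = (K_2 − K_1)/39.51 = 105.531/39.51 = 2.67 g cm⁻³.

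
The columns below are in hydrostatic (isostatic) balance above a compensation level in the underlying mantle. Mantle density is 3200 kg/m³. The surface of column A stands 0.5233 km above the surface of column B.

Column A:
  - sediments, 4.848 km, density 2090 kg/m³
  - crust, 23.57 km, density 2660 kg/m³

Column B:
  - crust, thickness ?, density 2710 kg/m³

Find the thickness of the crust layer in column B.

Take the compensation level at the base of the deeper column (depth z_c below the surface of column A) and equate Σ ρ_i t_i down to z_c; mantle fills any gap and the z_c terms cancel.
Column A: 4.848×2090 + 23.57×2660 + (z_c − 28.418)×3200
Column B: 0.5233×0 + x×2710 + (z_c − 0.5233 − 0 − x)×3200
The z_c×3200 term appears on both sides and cancels. Collect the known terms of each column as K = Σ(ρt)_known − 3200 × (depth of known layers): K_A = 72828.52 − 3200×28.418 = −18109.08; K_B = 0 − 3200×(0.5233 + 0) = −1674.56.
Balance: K_A = K_B − x×(3200 − 2710), so x = (K_B − K_A)/(3200 − 2710) = 16434.5/490 = 33.5 km.

33.5 km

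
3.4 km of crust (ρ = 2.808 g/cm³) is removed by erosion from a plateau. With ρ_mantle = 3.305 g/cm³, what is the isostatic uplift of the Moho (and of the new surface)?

Unloading: uplift u = e ρ_c/ρ_m = 3.4 km × 2.808/3.305 = 2.89 km.

2.89 km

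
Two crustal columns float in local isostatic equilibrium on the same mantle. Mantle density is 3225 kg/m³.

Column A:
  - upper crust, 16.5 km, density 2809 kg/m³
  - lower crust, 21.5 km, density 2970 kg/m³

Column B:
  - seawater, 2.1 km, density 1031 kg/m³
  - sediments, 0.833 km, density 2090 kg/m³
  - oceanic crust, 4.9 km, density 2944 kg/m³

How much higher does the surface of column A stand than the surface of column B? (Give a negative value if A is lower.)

For any compensation level in the mantle, the mantle terms cancel and isostasy reduces to e = (Σt_A − Σt_B) − (Σ(ρt)_A − Σ(ρt)_B) / ρ_m.
Σt_A = 38 km; Σt_B = 7.833 km; Σ(ρt)_A = 110203.5; Σ(ρt)_B = 18331.67 (in km·kg/m³).
e = (38 − 7.833) − (110203.5 − 18331.67) / 3225 = 1.68 km.

1.68 km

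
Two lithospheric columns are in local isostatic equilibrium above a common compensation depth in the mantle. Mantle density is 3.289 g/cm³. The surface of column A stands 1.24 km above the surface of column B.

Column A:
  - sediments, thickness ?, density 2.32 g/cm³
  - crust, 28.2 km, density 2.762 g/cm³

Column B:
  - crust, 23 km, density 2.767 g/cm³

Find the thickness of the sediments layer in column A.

1.26 km

Take the compensation level at the base of the deeper column (depth z_c below the surface of column A) and equate Σ ρ_i t_i down to z_c; mantle fills any gap and the z_c terms cancel.
Column A: x×2.32 + 28.2×2.762 + (z_c − 28.2 − x)×3.289
Column B: 1.24×0 + 23×2.767 + (z_c − 1.24 − 23)×3.289
The z_c×3.289 term appears on both sides and cancels. Collect the known terms of each column as K = Σ(ρt)_known − 3.289 × (depth of known layers): K_A = 77.8884 − 3.289×28.2 = −14.8614; K_B = 63.641 − 3.289×(1.24 + 23) = −16.08436.
Balance: K_A − x×(3.289 − 2.32) = K_B, so x = (K_A − K_B)/(3.289 − 2.32) = 1.22296/0.969 = 1.26 km.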